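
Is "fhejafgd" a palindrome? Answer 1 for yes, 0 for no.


Input: fhejafgd
Reversed: dgfajehf
  Compare pos 0 ('f') with pos 7 ('d'): MISMATCH
  Compare pos 1 ('h') with pos 6 ('g'): MISMATCH
  Compare pos 2 ('e') with pos 5 ('f'): MISMATCH
  Compare pos 3 ('j') with pos 4 ('a'): MISMATCH
Result: not a palindrome

0


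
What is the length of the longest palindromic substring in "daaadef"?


Input: "daaadef"
Checking substrings for palindromes:
  [0:5] "daaad" (len 5) => palindrome
  [1:4] "aaa" (len 3) => palindrome
  [1:3] "aa" (len 2) => palindrome
  [2:4] "aa" (len 2) => palindrome
Longest palindromic substring: "daaad" with length 5

5


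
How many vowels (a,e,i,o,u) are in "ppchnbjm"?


Input: ppchnbjm
Checking each character:
  'p' at position 0: consonant
  'p' at position 1: consonant
  'c' at position 2: consonant
  'h' at position 3: consonant
  'n' at position 4: consonant
  'b' at position 5: consonant
  'j' at position 6: consonant
  'm' at position 7: consonant
Total vowels: 0

0


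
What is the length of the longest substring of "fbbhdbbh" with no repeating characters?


Input: "fbbhdbbh"
Sliding window (track last position of each char):
  Position 0 ('f'): window [0,0] length 1 -- new best
  Position 1 ('b'): window [0,1] length 2 -- new best
  Position 2 ('b'): repeat (last at 1), move window start to 2
  Position 2 ('b'): window [2,2] length 1
  Position 3 ('h'): window [2,3] length 2
  Position 4 ('d'): window [2,4] length 3 -- new best
  Position 5 ('b'): repeat (last at 2), move window start to 3
  Position 5 ('b'): window [3,5] length 3
  Position 6 ('b'): repeat (last at 5), move window start to 6
  Position 6 ('b'): window [6,6] length 1
  Position 7 ('h'): window [6,7] length 2
Longest substring with no repeats: "bhd" with length 3

3


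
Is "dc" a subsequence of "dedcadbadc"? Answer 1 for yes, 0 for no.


Check if "dc" is a subsequence of "dedcadbadc"
Greedy scan:
  Position 0 ('d'): matches sub[0] = 'd'
  Position 1 ('e'): no match needed
  Position 2 ('d'): no match needed
  Position 3 ('c'): matches sub[1] = 'c'
  Position 4 ('a'): no match needed
  Position 5 ('d'): no match needed
  Position 6 ('b'): no match needed
  Position 7 ('a'): no match needed
  Position 8 ('d'): no match needed
  Position 9 ('c'): no match needed
All 2 characters matched => is a subsequence

1


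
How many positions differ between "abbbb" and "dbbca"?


Comparing "abbbb" and "dbbca" position by position:
  Position 0: 'a' vs 'd' => DIFFER
  Position 1: 'b' vs 'b' => same
  Position 2: 'b' vs 'b' => same
  Position 3: 'b' vs 'c' => DIFFER
  Position 4: 'b' vs 'a' => DIFFER
Positions that differ: 3

3


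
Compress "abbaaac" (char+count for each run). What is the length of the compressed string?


Input: abbaaac
Runs:
  'a' x 1 => "a1"
  'b' x 2 => "b2"
  'a' x 3 => "a3"
  'c' x 1 => "c1"
Compressed: "a1b2a3c1"
Compressed length: 8

8


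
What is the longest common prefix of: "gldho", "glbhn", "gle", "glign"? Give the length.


Words: gldho, glbhn, gle, glign
  Position 0: all 'g' => match
  Position 1: all 'l' => match
  Position 2: ('d', 'b', 'e', 'i') => mismatch, stop
LCP = "gl" (length 2)

2


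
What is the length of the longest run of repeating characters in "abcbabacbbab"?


Input: "abcbabacbbab"
Scanning for longest run:
  Position 1 ('b'): new char, reset run to 1
  Position 2 ('c'): new char, reset run to 1
  Position 3 ('b'): new char, reset run to 1
  Position 4 ('a'): new char, reset run to 1
  Position 5 ('b'): new char, reset run to 1
  Position 6 ('a'): new char, reset run to 1
  Position 7 ('c'): new char, reset run to 1
  Position 8 ('b'): new char, reset run to 1
  Position 9 ('b'): continues run of 'b', length=2
  Position 10 ('a'): new char, reset run to 1
  Position 11 ('b'): new char, reset run to 1
Longest run: 'b' with length 2

2


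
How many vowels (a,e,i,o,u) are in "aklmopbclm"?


Input: aklmopbclm
Checking each character:
  'a' at position 0: vowel (running total: 1)
  'k' at position 1: consonant
  'l' at position 2: consonant
  'm' at position 3: consonant
  'o' at position 4: vowel (running total: 2)
  'p' at position 5: consonant
  'b' at position 6: consonant
  'c' at position 7: consonant
  'l' at position 8: consonant
  'm' at position 9: consonant
Total vowels: 2

2


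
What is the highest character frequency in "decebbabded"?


Input: decebbabded
Character counts:
  'a': 1
  'b': 3
  'c': 1
  'd': 3
  'e': 3
Maximum frequency: 3

3


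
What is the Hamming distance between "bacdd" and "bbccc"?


Comparing "bacdd" and "bbccc" position by position:
  Position 0: 'b' vs 'b' => same
  Position 1: 'a' vs 'b' => differ
  Position 2: 'c' vs 'c' => same
  Position 3: 'd' vs 'c' => differ
  Position 4: 'd' vs 'c' => differ
Total differences (Hamming distance): 3

3


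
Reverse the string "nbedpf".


Input: nbedpf
Reading characters right to left:
  Position 5: 'f'
  Position 4: 'p'
  Position 3: 'd'
  Position 2: 'e'
  Position 1: 'b'
  Position 0: 'n'
Reversed: fpdebn

fpdebn


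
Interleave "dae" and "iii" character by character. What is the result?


Interleaving "dae" and "iii":
  Position 0: 'd' from first, 'i' from second => "di"
  Position 1: 'a' from first, 'i' from second => "ai"
  Position 2: 'e' from first, 'i' from second => "ei"
Result: diaiei

diaiei


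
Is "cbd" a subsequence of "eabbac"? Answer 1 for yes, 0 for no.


Check if "cbd" is a subsequence of "eabbac"
Greedy scan:
  Position 0 ('e'): no match needed
  Position 1 ('a'): no match needed
  Position 2 ('b'): no match needed
  Position 3 ('b'): no match needed
  Position 4 ('a'): no match needed
  Position 5 ('c'): matches sub[0] = 'c'
Only matched 1/3 characters => not a subsequence

0


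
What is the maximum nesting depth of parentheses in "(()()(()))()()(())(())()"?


Input: "(()()(()))()()(())(())()"
Tracking depth:
  Position 0 '(': depth becomes 1
  Position 1 '(': depth becomes 2
  Position 2 ')': depth becomes 1
  Position 3 '(': depth becomes 2
  Position 4 ')': depth becomes 1
  Position 5 '(': depth becomes 2
  Position 6 '(': depth becomes 3
  Position 7 ')': depth becomes 2
  Position 8 ')': depth becomes 1
  Position 9 ')': depth becomes 0
  Position 10 '(': depth becomes 1
  Position 11 ')': depth becomes 0
  Position 12 '(': depth becomes 1
  Position 13 ')': depth becomes 0
  Position 14 '(': depth becomes 1
  Position 15 '(': depth becomes 2
  Position 16 ')': depth becomes 1
  Position 17 ')': depth becomes 0
  Position 18 '(': depth becomes 1
  Position 19 '(': depth becomes 2
  Position 20 ')': depth becomes 1
  Position 21 ')': depth becomes 0
  Position 22 '(': depth becomes 1
  Position 23 ')': depth becomes 0
Maximum depth reached: 3

3


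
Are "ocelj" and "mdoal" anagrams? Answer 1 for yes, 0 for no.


Strings: "ocelj", "mdoal"
Sorted first:  cejlo
Sorted second: adlmo
Differ at position 0: 'c' vs 'a' => not anagrams

0


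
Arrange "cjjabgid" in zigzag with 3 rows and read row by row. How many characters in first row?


Zigzag "cjjabgid" into 3 rows:
Placing characters:
  'c' => row 0
  'j' => row 1
  'j' => row 2
  'a' => row 1
  'b' => row 0
  'g' => row 1
  'i' => row 2
  'd' => row 1
Rows:
  Row 0: "cb"
  Row 1: "jagd"
  Row 2: "ji"
First row length: 2

2


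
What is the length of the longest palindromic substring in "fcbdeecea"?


Input: "fcbdeecea"
Checking substrings for palindromes:
  [5:8] "ece" (len 3) => palindrome
  [4:6] "ee" (len 2) => palindrome
Longest palindromic substring: "ece" with length 3

3


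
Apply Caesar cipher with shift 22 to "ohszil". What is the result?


Caesar cipher: shift "ohszil" by 22
  'o' (pos 14) + 22 = pos 10 = 'k'
  'h' (pos 7) + 22 = pos 3 = 'd'
  's' (pos 18) + 22 = pos 14 = 'o'
  'z' (pos 25) + 22 = pos 21 = 'v'
  'i' (pos 8) + 22 = pos 4 = 'e'
  'l' (pos 11) + 22 = pos 7 = 'h'
Result: kdoveh

kdoveh


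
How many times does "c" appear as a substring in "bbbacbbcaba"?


Searching for "c" in "bbbacbbcaba"
Scanning each position:
  Position 0: "b" => no
  Position 1: "b" => no
  Position 2: "b" => no
  Position 3: "a" => no
  Position 4: "c" => MATCH
  Position 5: "b" => no
  Position 6: "b" => no
  Position 7: "c" => MATCH
  Position 8: "a" => no
  Position 9: "b" => no
  Position 10: "a" => no
Total occurrences: 2

2


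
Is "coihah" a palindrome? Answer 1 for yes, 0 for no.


Input: coihah
Reversed: hahioc
  Compare pos 0 ('c') with pos 5 ('h'): MISMATCH
  Compare pos 1 ('o') with pos 4 ('a'): MISMATCH
  Compare pos 2 ('i') with pos 3 ('h'): MISMATCH
Result: not a palindrome

0


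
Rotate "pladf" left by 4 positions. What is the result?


Input: "pladf", rotate left by 4
First 4 characters: "plad"
Remaining characters: "f"
Concatenate remaining + first: "f" + "plad" = "fplad"

fplad


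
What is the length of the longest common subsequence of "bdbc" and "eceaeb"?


LCS of "bdbc" and "eceaeb"
DP table:
           e    c    e    a    e    b
      0    0    0    0    0    0    0
  b   0    0    0    0    0    0    1
  d   0    0    0    0    0    0    1
  b   0    0    0    0    0    0    1
  c   0    0    1    1    1    1    1
LCS length = dp[4][6] = 1

1


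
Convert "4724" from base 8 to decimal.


Input: "4724" in base 8
Positional expansion:
  Digit '4' (value 4) x 8^3 = 2048
  Digit '7' (value 7) x 8^2 = 448
  Digit '2' (value 2) x 8^1 = 16
  Digit '4' (value 4) x 8^0 = 4
Sum = 2516

2516


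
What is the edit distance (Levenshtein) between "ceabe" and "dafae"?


Computing edit distance: "ceabe" -> "dafae"
DP table:
           d    a    f    a    e
      0    1    2    3    4    5
  c   1    1    2    3    4    5
  e   2    2    2    3    4    4
  a   3    3    2    3    3    4
  b   4    4    3    3    4    4
  e   5    5    4    4    4    4
Edit distance = dp[5][5] = 4

4


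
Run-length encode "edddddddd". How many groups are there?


Input: edddddddd
Scanning for consecutive runs:
  Group 1: 'e' x 1 (positions 0-0)
  Group 2: 'd' x 8 (positions 1-8)
Total groups: 2

2


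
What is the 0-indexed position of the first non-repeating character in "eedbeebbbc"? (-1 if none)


Input: eedbeebbbc
Character frequencies:
  'b': 4
  'c': 1
  'd': 1
  'e': 4
Scanning left to right for freq == 1:
  Position 0 ('e'): freq=4, skip
  Position 1 ('e'): freq=4, skip
  Position 2 ('d'): unique! => answer = 2

2


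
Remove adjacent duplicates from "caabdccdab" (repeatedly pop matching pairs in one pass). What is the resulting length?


Input: caabdccdab
Stack-based adjacent duplicate removal:
  Read 'c': push. Stack: c
  Read 'a': push. Stack: ca
  Read 'a': matches stack top 'a' => pop. Stack: c
  Read 'b': push. Stack: cb
  Read 'd': push. Stack: cbd
  Read 'c': push. Stack: cbdc
  Read 'c': matches stack top 'c' => pop. Stack: cbd
  Read 'd': matches stack top 'd' => pop. Stack: cb
  Read 'a': push. Stack: cba
  Read 'b': push. Stack: cbab
Final stack: "cbab" (length 4)

4


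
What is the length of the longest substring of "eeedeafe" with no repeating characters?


Input: "eeedeafe"
Sliding window (track last position of each char):
  Position 0 ('e'): window [0,0] length 1 -- new best
  Position 1 ('e'): repeat (last at 0), move window start to 1
  Position 1 ('e'): window [1,1] length 1
  Position 2 ('e'): repeat (last at 1), move window start to 2
  Position 2 ('e'): window [2,2] length 1
  Position 3 ('d'): window [2,3] length 2 -- new best
  Position 4 ('e'): repeat (last at 2), move window start to 3
  Position 4 ('e'): window [3,4] length 2
  Position 5 ('a'): window [3,5] length 3 -- new best
  Position 6 ('f'): window [3,6] length 4 -- new best
  Position 7 ('e'): repeat (last at 4), move window start to 5
  Position 7 ('e'): window [5,7] length 3
Longest substring with no repeats: "deaf" with length 4

4


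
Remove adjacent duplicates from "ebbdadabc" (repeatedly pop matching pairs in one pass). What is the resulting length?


Input: ebbdadabc
Stack-based adjacent duplicate removal:
  Read 'e': push. Stack: e
  Read 'b': push. Stack: eb
  Read 'b': matches stack top 'b' => pop. Stack: e
  Read 'd': push. Stack: ed
  Read 'a': push. Stack: eda
  Read 'd': push. Stack: edad
  Read 'a': push. Stack: edada
  Read 'b': push. Stack: edadab
  Read 'c': push. Stack: edadabc
Final stack: "edadabc" (length 7)

7


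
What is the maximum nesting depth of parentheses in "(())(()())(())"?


Input: "(())(()())(())"
Tracking depth:
  Position 0 '(': depth becomes 1
  Position 1 '(': depth becomes 2
  Position 2 ')': depth becomes 1
  Position 3 ')': depth becomes 0
  Position 4 '(': depth becomes 1
  Position 5 '(': depth becomes 2
  Position 6 ')': depth becomes 1
  Position 7 '(': depth becomes 2
  Position 8 ')': depth becomes 1
  Position 9 ')': depth becomes 0
  Position 10 '(': depth becomes 1
  Position 11 '(': depth becomes 2
  Position 12 ')': depth becomes 1
  Position 13 ')': depth becomes 0
Maximum depth reached: 2

2


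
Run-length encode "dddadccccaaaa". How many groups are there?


Input: dddadccccaaaa
Scanning for consecutive runs:
  Group 1: 'd' x 3 (positions 0-2)
  Group 2: 'a' x 1 (positions 3-3)
  Group 3: 'd' x 1 (positions 4-4)
  Group 4: 'c' x 4 (positions 5-8)
  Group 5: 'a' x 4 (positions 9-12)
Total groups: 5

5


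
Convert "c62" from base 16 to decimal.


Input: "c62" in base 16
Positional expansion:
  Digit 'c' (value 12) x 16^2 = 3072
  Digit '6' (value 6) x 16^1 = 96
  Digit '2' (value 2) x 16^0 = 2
Sum = 3170

3170


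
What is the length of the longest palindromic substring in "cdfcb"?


Input: "cdfcb"
Checking substrings for palindromes:
  No multi-char palindromic substrings found
Longest palindromic substring: "c" with length 1

1


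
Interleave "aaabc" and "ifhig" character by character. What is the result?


Interleaving "aaabc" and "ifhig":
  Position 0: 'a' from first, 'i' from second => "ai"
  Position 1: 'a' from first, 'f' from second => "af"
  Position 2: 'a' from first, 'h' from second => "ah"
  Position 3: 'b' from first, 'i' from second => "bi"
  Position 4: 'c' from first, 'g' from second => "cg"
Result: aiafahbicg

aiafahbicg


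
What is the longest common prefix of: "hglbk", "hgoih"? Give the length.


Words: hglbk, hgoih
  Position 0: all 'h' => match
  Position 1: all 'g' => match
  Position 2: ('l', 'o') => mismatch, stop
LCP = "hg" (length 2)

2


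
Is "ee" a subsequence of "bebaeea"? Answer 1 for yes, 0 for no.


Check if "ee" is a subsequence of "bebaeea"
Greedy scan:
  Position 0 ('b'): no match needed
  Position 1 ('e'): matches sub[0] = 'e'
  Position 2 ('b'): no match needed
  Position 3 ('a'): no match needed
  Position 4 ('e'): matches sub[1] = 'e'
  Position 5 ('e'): no match needed
  Position 6 ('a'): no match needed
All 2 characters matched => is a subsequence

1


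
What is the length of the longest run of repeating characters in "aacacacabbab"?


Input: "aacacacabbab"
Scanning for longest run:
  Position 1 ('a'): continues run of 'a', length=2
  Position 2 ('c'): new char, reset run to 1
  Position 3 ('a'): new char, reset run to 1
  Position 4 ('c'): new char, reset run to 1
  Position 5 ('a'): new char, reset run to 1
  Position 6 ('c'): new char, reset run to 1
  Position 7 ('a'): new char, reset run to 1
  Position 8 ('b'): new char, reset run to 1
  Position 9 ('b'): continues run of 'b', length=2
  Position 10 ('a'): new char, reset run to 1
  Position 11 ('b'): new char, reset run to 1
Longest run: 'a' with length 2

2


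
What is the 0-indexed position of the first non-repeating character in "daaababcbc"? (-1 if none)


Input: daaababcbc
Character frequencies:
  'a': 4
  'b': 3
  'c': 2
  'd': 1
Scanning left to right for freq == 1:
  Position 0 ('d'): unique! => answer = 0

0


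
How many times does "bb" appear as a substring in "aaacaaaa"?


Searching for "bb" in "aaacaaaa"
Scanning each position:
  Position 0: "aa" => no
  Position 1: "aa" => no
  Position 2: "ac" => no
  Position 3: "ca" => no
  Position 4: "aa" => no
  Position 5: "aa" => no
  Position 6: "aa" => no
Total occurrences: 0

0


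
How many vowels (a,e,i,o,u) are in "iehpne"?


Input: iehpne
Checking each character:
  'i' at position 0: vowel (running total: 1)
  'e' at position 1: vowel (running total: 2)
  'h' at position 2: consonant
  'p' at position 3: consonant
  'n' at position 4: consonant
  'e' at position 5: vowel (running total: 3)
Total vowels: 3

3


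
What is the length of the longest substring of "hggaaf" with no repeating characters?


Input: "hggaaf"
Sliding window (track last position of each char):
  Position 0 ('h'): window [0,0] length 1 -- new best
  Position 1 ('g'): window [0,1] length 2 -- new best
  Position 2 ('g'): repeat (last at 1), move window start to 2
  Position 2 ('g'): window [2,2] length 1
  Position 3 ('a'): window [2,3] length 2
  Position 4 ('a'): repeat (last at 3), move window start to 4
  Position 4 ('a'): window [4,4] length 1
  Position 5 ('f'): window [4,5] length 2
Longest substring with no repeats: "hg" with length 2

2


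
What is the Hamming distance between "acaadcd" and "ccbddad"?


Comparing "acaadcd" and "ccbddad" position by position:
  Position 0: 'a' vs 'c' => differ
  Position 1: 'c' vs 'c' => same
  Position 2: 'a' vs 'b' => differ
  Position 3: 'a' vs 'd' => differ
  Position 4: 'd' vs 'd' => same
  Position 5: 'c' vs 'a' => differ
  Position 6: 'd' vs 'd' => same
Total differences (Hamming distance): 4

4


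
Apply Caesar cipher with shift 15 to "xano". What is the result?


Caesar cipher: shift "xano" by 15
  'x' (pos 23) + 15 = pos 12 = 'm'
  'a' (pos 0) + 15 = pos 15 = 'p'
  'n' (pos 13) + 15 = pos 2 = 'c'
  'o' (pos 14) + 15 = pos 3 = 'd'
Result: mpcd

mpcd


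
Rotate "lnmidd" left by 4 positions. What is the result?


Input: "lnmidd", rotate left by 4
First 4 characters: "lnmi"
Remaining characters: "dd"
Concatenate remaining + first: "dd" + "lnmi" = "ddlnmi"

ddlnmi


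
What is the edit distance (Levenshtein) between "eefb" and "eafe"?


Computing edit distance: "eefb" -> "eafe"
DP table:
           e    a    f    e
      0    1    2    3    4
  e   1    0    1    2    3
  e   2    1    1    2    2
  f   3    2    2    1    2
  b   4    3    3    2    2
Edit distance = dp[4][4] = 2

2


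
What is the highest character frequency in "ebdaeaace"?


Input: ebdaeaace
Character counts:
  'a': 3
  'b': 1
  'c': 1
  'd': 1
  'e': 3
Maximum frequency: 3

3


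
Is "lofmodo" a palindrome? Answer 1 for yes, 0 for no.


Input: lofmodo
Reversed: odomfol
  Compare pos 0 ('l') with pos 6 ('o'): MISMATCH
  Compare pos 1 ('o') with pos 5 ('d'): MISMATCH
  Compare pos 2 ('f') with pos 4 ('o'): MISMATCH
Result: not a palindrome

0


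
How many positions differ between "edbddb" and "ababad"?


Comparing "edbddb" and "ababad" position by position:
  Position 0: 'e' vs 'a' => DIFFER
  Position 1: 'd' vs 'b' => DIFFER
  Position 2: 'b' vs 'a' => DIFFER
  Position 3: 'd' vs 'b' => DIFFER
  Position 4: 'd' vs 'a' => DIFFER
  Position 5: 'b' vs 'd' => DIFFER
Positions that differ: 6

6


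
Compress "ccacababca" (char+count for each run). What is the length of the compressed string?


Input: ccacababca
Runs:
  'c' x 2 => "c2"
  'a' x 1 => "a1"
  'c' x 1 => "c1"
  'a' x 1 => "a1"
  'b' x 1 => "b1"
  'a' x 1 => "a1"
  'b' x 1 => "b1"
  'c' x 1 => "c1"
  'a' x 1 => "a1"
Compressed: "c2a1c1a1b1a1b1c1a1"
Compressed length: 18

18


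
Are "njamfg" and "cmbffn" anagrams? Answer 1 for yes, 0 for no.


Strings: "njamfg", "cmbffn"
Sorted first:  afgjmn
Sorted second: bcffmn
Differ at position 0: 'a' vs 'b' => not anagrams

0


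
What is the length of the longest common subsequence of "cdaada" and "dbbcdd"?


LCS of "cdaada" and "dbbcdd"
DP table:
           d    b    b    c    d    d
      0    0    0    0    0    0    0
  c   0    0    0    0    1    1    1
  d   0    1    1    1    1    2    2
  a   0    1    1    1    1    2    2
  a   0    1    1    1    1    2    2
  d   0    1    1    1    1    2    3
  a   0    1    1    1    1    2    3
LCS length = dp[6][6] = 3

3


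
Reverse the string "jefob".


Input: jefob
Reading characters right to left:
  Position 4: 'b'
  Position 3: 'o'
  Position 2: 'f'
  Position 1: 'e'
  Position 0: 'j'
Reversed: bofej

bofej


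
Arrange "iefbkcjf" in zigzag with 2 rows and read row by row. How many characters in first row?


Zigzag "iefbkcjf" into 2 rows:
Placing characters:
  'i' => row 0
  'e' => row 1
  'f' => row 0
  'b' => row 1
  'k' => row 0
  'c' => row 1
  'j' => row 0
  'f' => row 1
Rows:
  Row 0: "ifkj"
  Row 1: "ebcf"
First row length: 4

4


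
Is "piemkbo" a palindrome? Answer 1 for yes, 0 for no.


Input: piemkbo
Reversed: obkmeip
  Compare pos 0 ('p') with pos 6 ('o'): MISMATCH
  Compare pos 1 ('i') with pos 5 ('b'): MISMATCH
  Compare pos 2 ('e') with pos 4 ('k'): MISMATCH
Result: not a palindrome

0


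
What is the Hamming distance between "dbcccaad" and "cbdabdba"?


Comparing "dbcccaad" and "cbdabdba" position by position:
  Position 0: 'd' vs 'c' => differ
  Position 1: 'b' vs 'b' => same
  Position 2: 'c' vs 'd' => differ
  Position 3: 'c' vs 'a' => differ
  Position 4: 'c' vs 'b' => differ
  Position 5: 'a' vs 'd' => differ
  Position 6: 'a' vs 'b' => differ
  Position 7: 'd' vs 'a' => differ
Total differences (Hamming distance): 7

7


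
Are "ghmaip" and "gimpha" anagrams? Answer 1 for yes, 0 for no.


Strings: "ghmaip", "gimpha"
Sorted first:  aghimp
Sorted second: aghimp
Sorted forms match => anagrams

1


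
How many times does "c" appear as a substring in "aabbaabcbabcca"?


Searching for "c" in "aabbaabcbabcca"
Scanning each position:
  Position 0: "a" => no
  Position 1: "a" => no
  Position 2: "b" => no
  Position 3: "b" => no
  Position 4: "a" => no
  Position 5: "a" => no
  Position 6: "b" => no
  Position 7: "c" => MATCH
  Position 8: "b" => no
  Position 9: "a" => no
  Position 10: "b" => no
  Position 11: "c" => MATCH
  Position 12: "c" => MATCH
  Position 13: "a" => no
Total occurrences: 3

3


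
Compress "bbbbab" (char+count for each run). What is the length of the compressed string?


Input: bbbbab
Runs:
  'b' x 4 => "b4"
  'a' x 1 => "a1"
  'b' x 1 => "b1"
Compressed: "b4a1b1"
Compressed length: 6

6


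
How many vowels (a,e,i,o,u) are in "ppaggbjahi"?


Input: ppaggbjahi
Checking each character:
  'p' at position 0: consonant
  'p' at position 1: consonant
  'a' at position 2: vowel (running total: 1)
  'g' at position 3: consonant
  'g' at position 4: consonant
  'b' at position 5: consonant
  'j' at position 6: consonant
  'a' at position 7: vowel (running total: 2)
  'h' at position 8: consonant
  'i' at position 9: vowel (running total: 3)
Total vowels: 3

3


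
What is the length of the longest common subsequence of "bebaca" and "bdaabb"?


LCS of "bebaca" and "bdaabb"
DP table:
           b    d    a    a    b    b
      0    0    0    0    0    0    0
  b   0    1    1    1    1    1    1
  e   0    1    1    1    1    1    1
  b   0    1    1    1    1    2    2
  a   0    1    1    2    2    2    2
  c   0    1    1    2    2    2    2
  a   0    1    1    2    3    3    3
LCS length = dp[6][6] = 3

3


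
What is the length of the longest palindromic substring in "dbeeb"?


Input: "dbeeb"
Checking substrings for palindromes:
  [1:5] "beeb" (len 4) => palindrome
  [2:4] "ee" (len 2) => palindrome
Longest palindromic substring: "beeb" with length 4

4


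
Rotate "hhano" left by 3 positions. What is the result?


Input: "hhano", rotate left by 3
First 3 characters: "hha"
Remaining characters: "no"
Concatenate remaining + first: "no" + "hha" = "nohha"

nohha


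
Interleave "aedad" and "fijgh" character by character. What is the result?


Interleaving "aedad" and "fijgh":
  Position 0: 'a' from first, 'f' from second => "af"
  Position 1: 'e' from first, 'i' from second => "ei"
  Position 2: 'd' from first, 'j' from second => "dj"
  Position 3: 'a' from first, 'g' from second => "ag"
  Position 4: 'd' from first, 'h' from second => "dh"
Result: afeidjagdh

afeidjagdh


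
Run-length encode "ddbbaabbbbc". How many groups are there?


Input: ddbbaabbbbc
Scanning for consecutive runs:
  Group 1: 'd' x 2 (positions 0-1)
  Group 2: 'b' x 2 (positions 2-3)
  Group 3: 'a' x 2 (positions 4-5)
  Group 4: 'b' x 4 (positions 6-9)
  Group 5: 'c' x 1 (positions 10-10)
Total groups: 5

5


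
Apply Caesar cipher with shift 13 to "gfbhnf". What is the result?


Caesar cipher: shift "gfbhnf" by 13
  'g' (pos 6) + 13 = pos 19 = 't'
  'f' (pos 5) + 13 = pos 18 = 's'
  'b' (pos 1) + 13 = pos 14 = 'o'
  'h' (pos 7) + 13 = pos 20 = 'u'
  'n' (pos 13) + 13 = pos 0 = 'a'
  'f' (pos 5) + 13 = pos 18 = 's'
Result: tsouas

tsouas


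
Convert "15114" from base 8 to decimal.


Input: "15114" in base 8
Positional expansion:
  Digit '1' (value 1) x 8^4 = 4096
  Digit '5' (value 5) x 8^3 = 2560
  Digit '1' (value 1) x 8^2 = 64
  Digit '1' (value 1) x 8^1 = 8
  Digit '4' (value 4) x 8^0 = 4
Sum = 6732

6732


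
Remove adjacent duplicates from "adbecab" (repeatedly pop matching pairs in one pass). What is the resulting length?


Input: adbecab
Stack-based adjacent duplicate removal:
  Read 'a': push. Stack: a
  Read 'd': push. Stack: ad
  Read 'b': push. Stack: adb
  Read 'e': push. Stack: adbe
  Read 'c': push. Stack: adbec
  Read 'a': push. Stack: adbeca
  Read 'b': push. Stack: adbecab
Final stack: "adbecab" (length 7)

7


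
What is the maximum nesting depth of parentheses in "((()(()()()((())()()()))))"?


Input: "((()(()()()((())()()()))))"
Tracking depth:
  Position 0 '(': depth becomes 1
  Position 1 '(': depth becomes 2
  Position 2 '(': depth becomes 3
  Position 3 ')': depth becomes 2
  Position 4 '(': depth becomes 3
  Position 5 '(': depth becomes 4
  Position 6 ')': depth becomes 3
  Position 7 '(': depth becomes 4
  Position 8 ')': depth becomes 3
  Position 9 '(': depth becomes 4
  Position 10 ')': depth becomes 3
  Position 11 '(': depth becomes 4
  Position 12 '(': depth becomes 5
  Position 13 '(': depth becomes 6
  Position 14 ')': depth becomes 5
  Position 15 ')': depth becomes 4
  Position 16 '(': depth becomes 5
  Position 17 ')': depth becomes 4
  Position 18 '(': depth becomes 5
  Position 19 ')': depth becomes 4
  Position 20 '(': depth becomes 5
  Position 21 ')': depth becomes 4
  Position 22 ')': depth becomes 3
  Position 23 ')': depth becomes 2
  Position 24 ')': depth becomes 1
  Position 25 ')': depth becomes 0
Maximum depth reached: 6

6


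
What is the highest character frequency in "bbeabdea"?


Input: bbeabdea
Character counts:
  'a': 2
  'b': 3
  'd': 1
  'e': 2
Maximum frequency: 3

3


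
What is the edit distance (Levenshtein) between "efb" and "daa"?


Computing edit distance: "efb" -> "daa"
DP table:
           d    a    a
      0    1    2    3
  e   1    1    2    3
  f   2    2    2    3
  b   3    3    3    3
Edit distance = dp[3][3] = 3

3


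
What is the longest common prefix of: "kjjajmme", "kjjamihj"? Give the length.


Words: kjjajmme, kjjamihj
  Position 0: all 'k' => match
  Position 1: all 'j' => match
  Position 2: all 'j' => match
  Position 3: all 'a' => match
  Position 4: ('j', 'm') => mismatch, stop
LCP = "kjja" (length 4)

4


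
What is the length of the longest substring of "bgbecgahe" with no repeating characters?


Input: "bgbecgahe"
Sliding window (track last position of each char):
  Position 0 ('b'): window [0,0] length 1 -- new best
  Position 1 ('g'): window [0,1] length 2 -- new best
  Position 2 ('b'): repeat (last at 0), move window start to 1
  Position 2 ('b'): window [1,2] length 2
  Position 3 ('e'): window [1,3] length 3 -- new best
  Position 4 ('c'): window [1,4] length 4 -- new best
  Position 5 ('g'): repeat (last at 1), move window start to 2
  Position 5 ('g'): window [2,5] length 4
  Position 6 ('a'): window [2,6] length 5 -- new best
  Position 7 ('h'): window [2,7] length 6 -- new best
  Position 8 ('e'): repeat (last at 3), move window start to 4
  Position 8 ('e'): window [4,8] length 5
Longest substring with no repeats: "becgah" with length 6

6


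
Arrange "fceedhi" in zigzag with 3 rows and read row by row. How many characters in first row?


Zigzag "fceedhi" into 3 rows:
Placing characters:
  'f' => row 0
  'c' => row 1
  'e' => row 2
  'e' => row 1
  'd' => row 0
  'h' => row 1
  'i' => row 2
Rows:
  Row 0: "fd"
  Row 1: "ceh"
  Row 2: "ei"
First row length: 2

2


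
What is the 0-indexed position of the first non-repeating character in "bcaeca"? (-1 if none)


Input: bcaeca
Character frequencies:
  'a': 2
  'b': 1
  'c': 2
  'e': 1
Scanning left to right for freq == 1:
  Position 0 ('b'): unique! => answer = 0

0


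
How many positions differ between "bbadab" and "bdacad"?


Comparing "bbadab" and "bdacad" position by position:
  Position 0: 'b' vs 'b' => same
  Position 1: 'b' vs 'd' => DIFFER
  Position 2: 'a' vs 'a' => same
  Position 3: 'd' vs 'c' => DIFFER
  Position 4: 'a' vs 'a' => same
  Position 5: 'b' vs 'd' => DIFFER
Positions that differ: 3

3


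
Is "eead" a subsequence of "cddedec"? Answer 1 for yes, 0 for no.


Check if "eead" is a subsequence of "cddedec"
Greedy scan:
  Position 0 ('c'): no match needed
  Position 1 ('d'): no match needed
  Position 2 ('d'): no match needed
  Position 3 ('e'): matches sub[0] = 'e'
  Position 4 ('d'): no match needed
  Position 5 ('e'): matches sub[1] = 'e'
  Position 6 ('c'): no match needed
Only matched 2/4 characters => not a subsequence

0


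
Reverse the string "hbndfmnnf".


Input: hbndfmnnf
Reading characters right to left:
  Position 8: 'f'
  Position 7: 'n'
  Position 6: 'n'
  Position 5: 'm'
  Position 4: 'f'
  Position 3: 'd'
  Position 2: 'n'
  Position 1: 'b'
  Position 0: 'h'
Reversed: fnnmfdnbh

fnnmfdnbh


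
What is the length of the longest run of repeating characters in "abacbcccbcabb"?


Input: "abacbcccbcabb"
Scanning for longest run:
  Position 1 ('b'): new char, reset run to 1
  Position 2 ('a'): new char, reset run to 1
  Position 3 ('c'): new char, reset run to 1
  Position 4 ('b'): new char, reset run to 1
  Position 5 ('c'): new char, reset run to 1
  Position 6 ('c'): continues run of 'c', length=2
  Position 7 ('c'): continues run of 'c', length=3
  Position 8 ('b'): new char, reset run to 1
  Position 9 ('c'): new char, reset run to 1
  Position 10 ('a'): new char, reset run to 1
  Position 11 ('b'): new char, reset run to 1
  Position 12 ('b'): continues run of 'b', length=2
Longest run: 'c' with length 3

3


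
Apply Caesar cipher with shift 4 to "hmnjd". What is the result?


Caesar cipher: shift "hmnjd" by 4
  'h' (pos 7) + 4 = pos 11 = 'l'
  'm' (pos 12) + 4 = pos 16 = 'q'
  'n' (pos 13) + 4 = pos 17 = 'r'
  'j' (pos 9) + 4 = pos 13 = 'n'
  'd' (pos 3) + 4 = pos 7 = 'h'
Result: lqrnh

lqrnh


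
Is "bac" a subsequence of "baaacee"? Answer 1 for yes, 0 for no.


Check if "bac" is a subsequence of "baaacee"
Greedy scan:
  Position 0 ('b'): matches sub[0] = 'b'
  Position 1 ('a'): matches sub[1] = 'a'
  Position 2 ('a'): no match needed
  Position 3 ('a'): no match needed
  Position 4 ('c'): matches sub[2] = 'c'
  Position 5 ('e'): no match needed
  Position 6 ('e'): no match needed
All 3 characters matched => is a subsequence

1


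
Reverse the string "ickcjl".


Input: ickcjl
Reading characters right to left:
  Position 5: 'l'
  Position 4: 'j'
  Position 3: 'c'
  Position 2: 'k'
  Position 1: 'c'
  Position 0: 'i'
Reversed: ljckci

ljckci


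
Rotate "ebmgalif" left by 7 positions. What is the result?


Input: "ebmgalif", rotate left by 7
First 7 characters: "ebmgali"
Remaining characters: "f"
Concatenate remaining + first: "f" + "ebmgali" = "febmgali"

febmgali


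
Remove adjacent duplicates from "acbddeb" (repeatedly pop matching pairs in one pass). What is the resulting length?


Input: acbddeb
Stack-based adjacent duplicate removal:
  Read 'a': push. Stack: a
  Read 'c': push. Stack: ac
  Read 'b': push. Stack: acb
  Read 'd': push. Stack: acbd
  Read 'd': matches stack top 'd' => pop. Stack: acb
  Read 'e': push. Stack: acbe
  Read 'b': push. Stack: acbeb
Final stack: "acbeb" (length 5)

5


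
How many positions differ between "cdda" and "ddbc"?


Comparing "cdda" and "ddbc" position by position:
  Position 0: 'c' vs 'd' => DIFFER
  Position 1: 'd' vs 'd' => same
  Position 2: 'd' vs 'b' => DIFFER
  Position 3: 'a' vs 'c' => DIFFER
Positions that differ: 3

3


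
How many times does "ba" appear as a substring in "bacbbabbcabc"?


Searching for "ba" in "bacbbabbcabc"
Scanning each position:
  Position 0: "ba" => MATCH
  Position 1: "ac" => no
  Position 2: "cb" => no
  Position 3: "bb" => no
  Position 4: "ba" => MATCH
  Position 5: "ab" => no
  Position 6: "bb" => no
  Position 7: "bc" => no
  Position 8: "ca" => no
  Position 9: "ab" => no
  Position 10: "bc" => no
Total occurrences: 2

2


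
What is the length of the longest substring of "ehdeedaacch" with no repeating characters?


Input: "ehdeedaacch"
Sliding window (track last position of each char):
  Position 0 ('e'): window [0,0] length 1 -- new best
  Position 1 ('h'): window [0,1] length 2 -- new best
  Position 2 ('d'): window [0,2] length 3 -- new best
  Position 3 ('e'): repeat (last at 0), move window start to 1
  Position 3 ('e'): window [1,3] length 3
  Position 4 ('e'): repeat (last at 3), move window start to 4
  Position 4 ('e'): window [4,4] length 1
  Position 5 ('d'): window [4,5] length 2
  Position 6 ('a'): window [4,6] length 3
  Position 7 ('a'): repeat (last at 6), move window start to 7
  Position 7 ('a'): window [7,7] length 1
  Position 8 ('c'): window [7,8] length 2
  Position 9 ('c'): repeat (last at 8), move window start to 9
  Position 9 ('c'): window [9,9] length 1
  Position 10 ('h'): window [9,10] length 2
Longest substring with no repeats: "ehd" with length 3

3


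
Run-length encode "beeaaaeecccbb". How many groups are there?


Input: beeaaaeecccbb
Scanning for consecutive runs:
  Group 1: 'b' x 1 (positions 0-0)
  Group 2: 'e' x 2 (positions 1-2)
  Group 3: 'a' x 3 (positions 3-5)
  Group 4: 'e' x 2 (positions 6-7)
  Group 5: 'c' x 3 (positions 8-10)
  Group 6: 'b' x 2 (positions 11-12)
Total groups: 6

6


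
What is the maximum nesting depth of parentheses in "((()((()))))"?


Input: "((()((()))))"
Tracking depth:
  Position 0 '(': depth becomes 1
  Position 1 '(': depth becomes 2
  Position 2 '(': depth becomes 3
  Position 3 ')': depth becomes 2
  Position 4 '(': depth becomes 3
  Position 5 '(': depth becomes 4
  Position 6 '(': depth becomes 5
  Position 7 ')': depth becomes 4
  Position 8 ')': depth becomes 3
  Position 9 ')': depth becomes 2
  Position 10 ')': depth becomes 1
  Position 11 ')': depth becomes 0
Maximum depth reached: 5

5


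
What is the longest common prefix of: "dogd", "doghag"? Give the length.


Words: dogd, doghag
  Position 0: all 'd' => match
  Position 1: all 'o' => match
  Position 2: all 'g' => match
  Position 3: ('d', 'h') => mismatch, stop
LCP = "dog" (length 3)

3


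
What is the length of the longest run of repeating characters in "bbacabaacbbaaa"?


Input: "bbacabaacbbaaa"
Scanning for longest run:
  Position 1 ('b'): continues run of 'b', length=2
  Position 2 ('a'): new char, reset run to 1
  Position 3 ('c'): new char, reset run to 1
  Position 4 ('a'): new char, reset run to 1
  Position 5 ('b'): new char, reset run to 1
  Position 6 ('a'): new char, reset run to 1
  Position 7 ('a'): continues run of 'a', length=2
  Position 8 ('c'): new char, reset run to 1
  Position 9 ('b'): new char, reset run to 1
  Position 10 ('b'): continues run of 'b', length=2
  Position 11 ('a'): new char, reset run to 1
  Position 12 ('a'): continues run of 'a', length=2
  Position 13 ('a'): continues run of 'a', length=3
Longest run: 'a' with length 3

3


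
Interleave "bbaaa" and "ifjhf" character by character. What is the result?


Interleaving "bbaaa" and "ifjhf":
  Position 0: 'b' from first, 'i' from second => "bi"
  Position 1: 'b' from first, 'f' from second => "bf"
  Position 2: 'a' from first, 'j' from second => "aj"
  Position 3: 'a' from first, 'h' from second => "ah"
  Position 4: 'a' from first, 'f' from second => "af"
Result: bibfajahaf

bibfajahaf


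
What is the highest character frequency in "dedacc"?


Input: dedacc
Character counts:
  'a': 1
  'c': 2
  'd': 2
  'e': 1
Maximum frequency: 2

2


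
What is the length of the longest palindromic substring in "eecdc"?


Input: "eecdc"
Checking substrings for palindromes:
  [2:5] "cdc" (len 3) => palindrome
  [0:2] "ee" (len 2) => palindrome
Longest palindromic substring: "cdc" with length 3

3


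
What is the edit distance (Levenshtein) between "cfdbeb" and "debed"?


Computing edit distance: "cfdbeb" -> "debed"
DP table:
           d    e    b    e    d
      0    1    2    3    4    5
  c   1    1    2    3    4    5
  f   2    2    2    3    4    5
  d   3    2    3    3    4    4
  b   4    3    3    3    4    5
  e   5    4    3    4    3    4
  b   6    5    4    3    4    4
Edit distance = dp[6][5] = 4

4


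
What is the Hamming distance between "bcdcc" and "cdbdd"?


Comparing "bcdcc" and "cdbdd" position by position:
  Position 0: 'b' vs 'c' => differ
  Position 1: 'c' vs 'd' => differ
  Position 2: 'd' vs 'b' => differ
  Position 3: 'c' vs 'd' => differ
  Position 4: 'c' vs 'd' => differ
Total differences (Hamming distance): 5

5


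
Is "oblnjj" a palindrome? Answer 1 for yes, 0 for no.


Input: oblnjj
Reversed: jjnlbo
  Compare pos 0 ('o') with pos 5 ('j'): MISMATCH
  Compare pos 1 ('b') with pos 4 ('j'): MISMATCH
  Compare pos 2 ('l') with pos 3 ('n'): MISMATCH
Result: not a palindrome

0


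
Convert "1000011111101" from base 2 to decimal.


Input: "1000011111101" in base 2
Positional expansion:
  Digit '1' (value 1) x 2^12 = 4096
  Digit '0' (value 0) x 2^11 = 0
  Digit '0' (value 0) x 2^10 = 0
  Digit '0' (value 0) x 2^9 = 0
  Digit '0' (value 0) x 2^8 = 0
  Digit '1' (value 1) x 2^7 = 128
  Digit '1' (value 1) x 2^6 = 64
  Digit '1' (value 1) x 2^5 = 32
  Digit '1' (value 1) x 2^4 = 16
  Digit '1' (value 1) x 2^3 = 8
  Digit '1' (value 1) x 2^2 = 4
  Digit '0' (value 0) x 2^1 = 0
  Digit '1' (value 1) x 2^0 = 1
Sum = 4349

4349


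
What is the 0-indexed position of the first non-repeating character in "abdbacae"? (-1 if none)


Input: abdbacae
Character frequencies:
  'a': 3
  'b': 2
  'c': 1
  'd': 1
  'e': 1
Scanning left to right for freq == 1:
  Position 0 ('a'): freq=3, skip
  Position 1 ('b'): freq=2, skip
  Position 2 ('d'): unique! => answer = 2

2


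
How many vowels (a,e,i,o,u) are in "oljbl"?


Input: oljbl
Checking each character:
  'o' at position 0: vowel (running total: 1)
  'l' at position 1: consonant
  'j' at position 2: consonant
  'b' at position 3: consonant
  'l' at position 4: consonant
Total vowels: 1

1


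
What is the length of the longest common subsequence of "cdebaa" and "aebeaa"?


LCS of "cdebaa" and "aebeaa"
DP table:
           a    e    b    e    a    a
      0    0    0    0    0    0    0
  c   0    0    0    0    0    0    0
  d   0    0    0    0    0    0    0
  e   0    0    1    1    1    1    1
  b   0    0    1    2    2    2    2
  a   0    1    1    2    2    3    3
  a   0    1    1    2    2    3    4
LCS length = dp[6][6] = 4

4


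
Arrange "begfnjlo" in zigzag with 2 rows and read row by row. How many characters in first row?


Zigzag "begfnjlo" into 2 rows:
Placing characters:
  'b' => row 0
  'e' => row 1
  'g' => row 0
  'f' => row 1
  'n' => row 0
  'j' => row 1
  'l' => row 0
  'o' => row 1
Rows:
  Row 0: "bgnl"
  Row 1: "efjo"
First row length: 4

4


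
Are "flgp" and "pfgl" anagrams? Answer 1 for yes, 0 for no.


Strings: "flgp", "pfgl"
Sorted first:  fglp
Sorted second: fglp
Sorted forms match => anagrams

1


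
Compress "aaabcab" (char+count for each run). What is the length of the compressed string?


Input: aaabcab
Runs:
  'a' x 3 => "a3"
  'b' x 1 => "b1"
  'c' x 1 => "c1"
  'a' x 1 => "a1"
  'b' x 1 => "b1"
Compressed: "a3b1c1a1b1"
Compressed length: 10

10
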